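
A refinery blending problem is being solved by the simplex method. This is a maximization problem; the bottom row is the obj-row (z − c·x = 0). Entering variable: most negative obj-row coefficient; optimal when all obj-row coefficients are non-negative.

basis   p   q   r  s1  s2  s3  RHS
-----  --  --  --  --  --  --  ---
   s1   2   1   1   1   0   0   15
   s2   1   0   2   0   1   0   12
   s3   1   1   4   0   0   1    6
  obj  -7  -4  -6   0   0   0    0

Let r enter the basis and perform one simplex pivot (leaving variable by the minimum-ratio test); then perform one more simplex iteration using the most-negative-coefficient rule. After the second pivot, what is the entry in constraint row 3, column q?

Ratio test on column r — row 1: 15/1 = 15; row 2: 12/2 = 6; row 3: 6/4 = 3/2. Minimum is 3/2 at row 3 (s3 leaves); pivot element 4.
Divide row 3 by 4; eliminate column r from the other rows.
Second iteration: most negative obj-row entry is -11/2 in column p, so p enters.
Ratio test on column p — row 1: (27/2)/(7/4) = 54/7; row 2: 9/(1/2) = 18; row 3: (3/2)/(1/4) = 6. Minimum is 6 at row 3 (r leaves); pivot element 1/4.
Divide row 3 by 1/4; eliminate column p from the other rows.
After both pivots, the entry at constraint row 3, column q is 1.

1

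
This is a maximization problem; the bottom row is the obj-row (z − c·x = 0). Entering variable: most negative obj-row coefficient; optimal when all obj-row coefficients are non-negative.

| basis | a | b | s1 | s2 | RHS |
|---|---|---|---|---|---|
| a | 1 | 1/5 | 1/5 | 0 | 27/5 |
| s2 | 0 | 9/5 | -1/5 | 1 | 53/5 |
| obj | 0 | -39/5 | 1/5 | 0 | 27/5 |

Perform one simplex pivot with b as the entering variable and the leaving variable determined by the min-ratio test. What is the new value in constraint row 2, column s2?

5/9

Ratio test on column b — row 1: (27/5)/(1/5) = 27; row 2: (53/5)/(9/5) = 53/9. Minimum is 53/9 at row 2 (s2 leaves); pivot element 9/5.
Divide row 2 by 9/5; eliminate column b from the other rows.
In the new row 2, the s2 entry is the old entry divided by the pivot: 1/(9/5) = 5/9.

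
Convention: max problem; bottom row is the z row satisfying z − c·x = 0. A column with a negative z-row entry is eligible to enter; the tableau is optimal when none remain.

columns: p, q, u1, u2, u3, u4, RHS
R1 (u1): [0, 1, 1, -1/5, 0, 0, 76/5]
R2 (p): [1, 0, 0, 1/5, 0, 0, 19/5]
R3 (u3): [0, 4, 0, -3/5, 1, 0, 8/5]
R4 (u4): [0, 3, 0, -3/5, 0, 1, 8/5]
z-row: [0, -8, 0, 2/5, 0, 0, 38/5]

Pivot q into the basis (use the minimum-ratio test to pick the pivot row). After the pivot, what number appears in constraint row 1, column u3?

Ratio test on column q — row 1: (76/5)/1 = 76/5; row 2: entry 0 ≤ 0; row 3: (8/5)/4 = 2/5; row 4: (8/5)/3 = 8/15. Minimum is 2/5 at row 3 (u3 leaves); pivot element 4.
Divide row 3 by 4; eliminate column q from the other rows.
Row 1 update in column u3: 0 − 1·(1/4) = -1/4.

-1/4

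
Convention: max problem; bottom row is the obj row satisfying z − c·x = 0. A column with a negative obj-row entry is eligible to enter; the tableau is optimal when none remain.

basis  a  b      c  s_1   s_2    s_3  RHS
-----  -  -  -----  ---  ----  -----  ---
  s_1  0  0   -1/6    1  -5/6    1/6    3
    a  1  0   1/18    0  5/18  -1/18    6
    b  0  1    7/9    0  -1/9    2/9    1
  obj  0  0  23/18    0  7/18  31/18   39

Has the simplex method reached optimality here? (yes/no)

Every obj-row coefficient is ≥ 0, so the tableau is optimal.

yes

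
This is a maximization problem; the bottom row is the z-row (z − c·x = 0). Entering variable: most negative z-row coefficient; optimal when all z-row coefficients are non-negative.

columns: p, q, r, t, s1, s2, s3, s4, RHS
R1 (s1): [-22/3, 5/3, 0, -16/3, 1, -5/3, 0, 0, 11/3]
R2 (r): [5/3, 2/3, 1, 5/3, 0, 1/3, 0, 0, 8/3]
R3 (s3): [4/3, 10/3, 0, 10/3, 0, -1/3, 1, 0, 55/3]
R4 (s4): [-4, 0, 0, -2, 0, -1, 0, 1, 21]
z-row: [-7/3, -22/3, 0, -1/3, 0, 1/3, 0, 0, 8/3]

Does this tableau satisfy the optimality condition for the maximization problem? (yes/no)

no

The z-row has a negative entry -22/3 in column q, so it is not optimal.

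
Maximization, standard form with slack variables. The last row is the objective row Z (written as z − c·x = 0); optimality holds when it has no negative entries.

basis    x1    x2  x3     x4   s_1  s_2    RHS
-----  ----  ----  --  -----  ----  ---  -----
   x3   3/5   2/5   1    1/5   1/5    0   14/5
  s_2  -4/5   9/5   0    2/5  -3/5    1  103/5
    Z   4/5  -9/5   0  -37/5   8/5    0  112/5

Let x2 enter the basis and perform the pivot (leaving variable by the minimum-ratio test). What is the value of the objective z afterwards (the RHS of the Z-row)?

35

Ratio test on column x2 — row 1: (14/5)/(2/5) = 7; row 2: (103/5)/(9/5) = 103/9. Minimum is 7 at row 1 (x3 leaves); pivot element 2/5.
Pivot on row 1; the Z-row RHS becomes 112/5 − (-9/5)·7 = 35.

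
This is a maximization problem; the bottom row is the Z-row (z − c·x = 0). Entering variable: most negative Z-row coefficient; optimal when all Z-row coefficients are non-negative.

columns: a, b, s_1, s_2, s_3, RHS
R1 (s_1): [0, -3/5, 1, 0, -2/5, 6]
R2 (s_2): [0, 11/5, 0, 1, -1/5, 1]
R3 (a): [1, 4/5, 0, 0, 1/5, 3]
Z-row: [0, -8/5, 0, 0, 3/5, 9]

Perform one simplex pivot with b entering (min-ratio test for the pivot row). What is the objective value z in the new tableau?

107/11

Ratio test on column b — row 1: entry -3/5 ≤ 0; row 2: 1/(11/5) = 5/11; row 3: 3/(4/5) = 15/4. Minimum is 5/11 at row 2 (s_2 leaves); pivot element 11/5.
Pivot on row 2; the Z-row RHS becomes 9 − (-8/5)·(5/11) = 107/11.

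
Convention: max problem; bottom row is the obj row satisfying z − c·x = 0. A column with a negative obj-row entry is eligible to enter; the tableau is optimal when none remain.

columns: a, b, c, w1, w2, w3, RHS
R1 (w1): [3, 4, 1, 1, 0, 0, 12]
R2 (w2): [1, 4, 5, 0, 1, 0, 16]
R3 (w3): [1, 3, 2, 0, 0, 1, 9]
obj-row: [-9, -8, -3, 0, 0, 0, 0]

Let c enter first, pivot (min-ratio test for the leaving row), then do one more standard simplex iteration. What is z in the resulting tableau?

Ratio test on column c — row 1: 12/1 = 12; row 2: 16/5 = 16/5; row 3: 9/2 = 9/2. Minimum is 16/5 at row 2 (w2 leaves); pivot element 5.
Pivot on row 2; the obj-row RHS becomes 0 − (-3)·(16/5) = 48/5.
Next entering variable (most negative obj-row entry -42/5): a.
Ratio test on column a — row 1: (44/5)/(14/5) = 22/7; row 2: (16/5)/(1/5) = 16; row 3: (13/5)/(3/5) = 13/3. Minimum is 22/7 at row 1 (w1 leaves); pivot element 14/5.
After the second pivot the obj-row RHS is 48/5 − (-42/5)·(22/7) = 36.

36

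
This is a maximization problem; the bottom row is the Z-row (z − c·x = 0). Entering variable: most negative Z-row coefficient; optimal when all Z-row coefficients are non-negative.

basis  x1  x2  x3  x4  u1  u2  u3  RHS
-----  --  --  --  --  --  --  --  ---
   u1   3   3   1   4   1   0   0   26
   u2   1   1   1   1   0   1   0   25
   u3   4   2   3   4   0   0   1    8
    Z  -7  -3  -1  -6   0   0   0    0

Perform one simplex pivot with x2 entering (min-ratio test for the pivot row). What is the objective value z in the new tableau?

Ratio test on column x2 — row 1: 26/3 = 26/3; row 2: 25/1 = 25; row 3: 8/2 = 4. Minimum is 4 at row 3 (u3 leaves); pivot element 2.
Pivot on row 3; the Z-row RHS becomes 0 − (-3)·4 = 12.

12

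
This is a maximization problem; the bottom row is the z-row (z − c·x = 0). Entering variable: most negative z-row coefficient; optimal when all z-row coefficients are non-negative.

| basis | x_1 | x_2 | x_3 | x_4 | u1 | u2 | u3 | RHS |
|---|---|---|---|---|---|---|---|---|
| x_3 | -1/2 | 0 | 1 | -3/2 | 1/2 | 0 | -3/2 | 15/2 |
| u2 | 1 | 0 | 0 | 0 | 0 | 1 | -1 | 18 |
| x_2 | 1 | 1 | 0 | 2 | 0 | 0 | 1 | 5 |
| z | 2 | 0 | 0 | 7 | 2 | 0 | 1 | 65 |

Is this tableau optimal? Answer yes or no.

Every z-row coefficient is ≥ 0, so the tableau is optimal.

yes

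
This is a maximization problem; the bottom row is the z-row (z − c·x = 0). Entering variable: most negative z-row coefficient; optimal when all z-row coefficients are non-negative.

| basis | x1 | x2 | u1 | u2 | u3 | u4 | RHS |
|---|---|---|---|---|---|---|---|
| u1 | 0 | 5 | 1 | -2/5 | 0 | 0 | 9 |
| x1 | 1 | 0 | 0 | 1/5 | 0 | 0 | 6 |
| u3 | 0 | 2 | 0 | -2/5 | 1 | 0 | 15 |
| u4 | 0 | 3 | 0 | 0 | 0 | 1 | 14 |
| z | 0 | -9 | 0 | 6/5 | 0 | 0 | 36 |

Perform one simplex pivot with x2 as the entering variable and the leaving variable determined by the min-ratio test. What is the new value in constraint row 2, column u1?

0

Ratio test on column x2 — row 1: 9/5 = 9/5; row 2: entry 0 ≤ 0; row 3: 15/2 = 15/2; row 4: 14/3 = 14/3. Minimum is 9/5 at row 1 (u1 leaves); pivot element 5.
Divide row 1 by 5; eliminate column x2 from the other rows.
Row 2 update in column u1: 0 − 0·(1/5) = 0.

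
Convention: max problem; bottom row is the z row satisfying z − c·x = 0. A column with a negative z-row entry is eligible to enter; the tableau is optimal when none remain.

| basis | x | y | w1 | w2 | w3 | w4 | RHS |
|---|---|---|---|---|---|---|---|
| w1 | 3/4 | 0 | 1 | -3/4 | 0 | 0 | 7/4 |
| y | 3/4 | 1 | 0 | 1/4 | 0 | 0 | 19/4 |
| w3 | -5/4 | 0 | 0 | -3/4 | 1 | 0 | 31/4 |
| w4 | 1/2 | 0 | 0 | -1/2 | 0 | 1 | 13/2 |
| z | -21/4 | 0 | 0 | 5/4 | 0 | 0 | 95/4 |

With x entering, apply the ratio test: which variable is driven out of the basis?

Column x entries and ratios — w1: (7/4)/(3/4) = 7/3; y: (19/4)/(3/4) = 19/3; w3: -5/4 ≤ 0, skip; w4: (13/2)/(1/2) = 13.
Smallest ratio is 7/3 in the row of w1, so w1 leaves.

w1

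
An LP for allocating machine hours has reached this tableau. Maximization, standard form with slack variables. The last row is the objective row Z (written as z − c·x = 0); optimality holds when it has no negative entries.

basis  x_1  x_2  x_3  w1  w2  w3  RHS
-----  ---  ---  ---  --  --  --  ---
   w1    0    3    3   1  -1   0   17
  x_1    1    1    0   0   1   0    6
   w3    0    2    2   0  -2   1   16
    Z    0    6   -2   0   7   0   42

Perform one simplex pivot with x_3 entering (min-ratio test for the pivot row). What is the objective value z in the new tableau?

160/3

Ratio test on column x_3 — row 1: 17/3 = 17/3; row 2: entry 0 ≤ 0; row 3: 16/2 = 8. Minimum is 17/3 at row 1 (w1 leaves); pivot element 3.
Pivot on row 1; the Z-row RHS becomes 42 − (-2)·(17/3) = 160/3.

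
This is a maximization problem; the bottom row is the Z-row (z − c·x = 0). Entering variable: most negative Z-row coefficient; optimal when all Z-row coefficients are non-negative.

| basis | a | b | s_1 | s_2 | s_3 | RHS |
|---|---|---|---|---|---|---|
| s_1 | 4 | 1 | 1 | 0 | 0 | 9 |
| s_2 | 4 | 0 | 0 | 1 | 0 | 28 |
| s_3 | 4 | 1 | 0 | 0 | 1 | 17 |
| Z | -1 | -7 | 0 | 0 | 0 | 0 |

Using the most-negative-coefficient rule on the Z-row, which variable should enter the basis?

Negative Z-row entries: a: -1, b: -7.
The most negative is -7 in column b, so b enters.

b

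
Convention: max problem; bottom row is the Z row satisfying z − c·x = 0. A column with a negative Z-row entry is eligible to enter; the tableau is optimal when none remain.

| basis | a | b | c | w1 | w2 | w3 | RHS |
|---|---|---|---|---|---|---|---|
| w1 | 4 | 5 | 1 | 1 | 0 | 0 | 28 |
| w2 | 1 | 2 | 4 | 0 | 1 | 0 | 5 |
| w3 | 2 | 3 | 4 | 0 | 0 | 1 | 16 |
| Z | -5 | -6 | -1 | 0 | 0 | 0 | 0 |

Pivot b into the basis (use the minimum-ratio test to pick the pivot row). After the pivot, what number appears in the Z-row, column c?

11

Ratio test on column b — row 1: 28/5 = 28/5; row 2: 5/2 = 5/2; row 3: 16/3 = 16/3. Minimum is 5/2 at row 2 (w2 leaves); pivot element 2.
Divide row 2 by 2; eliminate column b from the other rows.
Z-row update in column c: -1 − (-6)·2 = 11.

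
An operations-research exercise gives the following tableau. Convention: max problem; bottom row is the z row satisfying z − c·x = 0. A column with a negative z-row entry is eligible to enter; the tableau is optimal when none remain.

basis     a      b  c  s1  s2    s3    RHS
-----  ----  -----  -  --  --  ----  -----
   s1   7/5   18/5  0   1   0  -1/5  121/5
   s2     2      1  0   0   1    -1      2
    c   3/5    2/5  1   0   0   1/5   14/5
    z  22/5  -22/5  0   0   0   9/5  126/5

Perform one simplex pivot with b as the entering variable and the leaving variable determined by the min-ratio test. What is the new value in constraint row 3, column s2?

-2/5

Ratio test on column b — row 1: (121/5)/(18/5) = 121/18; row 2: 2/1 = 2; row 3: (14/5)/(2/5) = 7. Minimum is 2 at row 2 (s2 leaves); pivot element 1.
Divide row 2 by 1; eliminate column b from the other rows.
Row 3 update in column s2: 0 − (2/5)·1 = -2/5.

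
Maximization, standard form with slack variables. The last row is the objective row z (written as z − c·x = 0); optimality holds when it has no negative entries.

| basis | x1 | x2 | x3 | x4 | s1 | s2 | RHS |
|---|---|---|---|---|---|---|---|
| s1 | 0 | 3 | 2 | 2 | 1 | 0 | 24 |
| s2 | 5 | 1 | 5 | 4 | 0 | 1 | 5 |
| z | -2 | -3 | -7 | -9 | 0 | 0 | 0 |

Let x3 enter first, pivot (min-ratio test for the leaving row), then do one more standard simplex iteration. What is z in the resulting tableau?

Ratio test on column x3 — row 1: 24/2 = 12; row 2: 5/5 = 1. Minimum is 1 at row 2 (s2 leaves); pivot element 5.
Pivot on row 2; the z-row RHS becomes 0 − (-7)·1 = 7.
Next entering variable (most negative z-row entry -17/5): x4.
Ratio test on column x4 — row 1: 22/(2/5) = 55; row 2: 1/(4/5) = 5/4. Minimum is 5/4 at row 2 (x3 leaves); pivot element 4/5.
After the second pivot the z-row RHS is 7 − (-17/5)·(5/4) = 45/4.

45/4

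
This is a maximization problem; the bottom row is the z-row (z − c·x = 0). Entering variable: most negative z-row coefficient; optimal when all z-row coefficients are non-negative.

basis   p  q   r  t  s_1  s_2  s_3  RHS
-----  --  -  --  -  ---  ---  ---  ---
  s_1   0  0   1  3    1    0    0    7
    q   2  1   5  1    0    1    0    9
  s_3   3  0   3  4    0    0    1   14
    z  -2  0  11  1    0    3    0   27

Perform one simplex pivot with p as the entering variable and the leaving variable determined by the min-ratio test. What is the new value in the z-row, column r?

Ratio test on column p — row 1: entry 0 ≤ 0; row 2: 9/2 = 9/2; row 3: 14/3 = 14/3. Minimum is 9/2 at row 2 (q leaves); pivot element 2.
Divide row 2 by 2; eliminate column p from the other rows.
z-row update in column r: 11 − (-2)·(5/2) = 16.

16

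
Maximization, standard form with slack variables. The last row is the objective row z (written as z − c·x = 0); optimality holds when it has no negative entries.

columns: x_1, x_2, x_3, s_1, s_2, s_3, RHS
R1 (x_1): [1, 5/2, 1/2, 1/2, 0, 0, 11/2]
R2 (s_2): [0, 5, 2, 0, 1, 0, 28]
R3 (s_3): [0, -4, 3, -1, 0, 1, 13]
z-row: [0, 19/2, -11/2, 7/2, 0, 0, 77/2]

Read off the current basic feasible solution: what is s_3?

13

s_3 is basic (row 3); its value is the RHS of that row, 13.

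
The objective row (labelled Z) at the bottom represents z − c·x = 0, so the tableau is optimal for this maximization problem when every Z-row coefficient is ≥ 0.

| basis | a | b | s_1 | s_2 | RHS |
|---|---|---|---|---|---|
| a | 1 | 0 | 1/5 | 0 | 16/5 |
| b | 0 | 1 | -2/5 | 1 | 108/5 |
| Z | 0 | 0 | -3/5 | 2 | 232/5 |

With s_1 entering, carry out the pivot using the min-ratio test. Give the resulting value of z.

Ratio test on column s_1 — row 1: (16/5)/(1/5) = 16; row 2: entry -2/5 ≤ 0. Minimum is 16 at row 1 (a leaves); pivot element 1/5.
Pivot on row 1; the Z-row RHS becomes 232/5 − (-3/5)·16 = 56.

56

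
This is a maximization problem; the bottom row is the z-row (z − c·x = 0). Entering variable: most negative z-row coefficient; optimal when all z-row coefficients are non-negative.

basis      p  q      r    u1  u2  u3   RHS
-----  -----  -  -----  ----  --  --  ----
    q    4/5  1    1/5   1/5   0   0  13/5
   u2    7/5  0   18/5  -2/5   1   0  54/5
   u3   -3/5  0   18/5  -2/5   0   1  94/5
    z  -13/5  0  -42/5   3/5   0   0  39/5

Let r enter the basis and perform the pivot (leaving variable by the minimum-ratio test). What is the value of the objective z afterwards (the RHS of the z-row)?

33

Ratio test on column r — row 1: (13/5)/(1/5) = 13; row 2: (54/5)/(18/5) = 3; row 3: (94/5)/(18/5) = 47/9. Minimum is 3 at row 2 (u2 leaves); pivot element 18/5.
Pivot on row 2; the z-row RHS becomes 39/5 − (-42/5)·3 = 33.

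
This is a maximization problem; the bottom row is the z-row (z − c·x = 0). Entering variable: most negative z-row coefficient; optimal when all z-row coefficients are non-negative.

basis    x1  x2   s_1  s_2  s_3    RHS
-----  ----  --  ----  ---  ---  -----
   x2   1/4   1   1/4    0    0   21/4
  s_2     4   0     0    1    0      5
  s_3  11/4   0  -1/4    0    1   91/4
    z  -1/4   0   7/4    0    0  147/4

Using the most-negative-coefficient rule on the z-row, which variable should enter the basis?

Negative z-row entries: x1: -1/4.
The most negative is -1/4 in column x1, so x1 enters.

x1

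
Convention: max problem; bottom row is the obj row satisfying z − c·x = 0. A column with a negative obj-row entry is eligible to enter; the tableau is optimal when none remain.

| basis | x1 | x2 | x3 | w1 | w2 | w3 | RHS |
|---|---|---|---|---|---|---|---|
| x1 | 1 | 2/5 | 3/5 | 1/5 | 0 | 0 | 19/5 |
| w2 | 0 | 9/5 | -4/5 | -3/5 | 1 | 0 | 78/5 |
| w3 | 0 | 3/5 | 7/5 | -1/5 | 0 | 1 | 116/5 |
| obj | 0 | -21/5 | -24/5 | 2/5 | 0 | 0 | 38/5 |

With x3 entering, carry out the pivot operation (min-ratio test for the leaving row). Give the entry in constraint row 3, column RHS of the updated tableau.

43/3

Ratio test on column x3 — row 1: (19/5)/(3/5) = 19/3; row 2: entry -4/5 ≤ 0; row 3: (116/5)/(7/5) = 116/7. Minimum is 19/3 at row 1 (x1 leaves); pivot element 3/5.
Divide row 1 by 3/5; eliminate column x3 from the other rows.
Row 3 update in column RHS: 116/5 − (7/5)·(19/3) = 43/3.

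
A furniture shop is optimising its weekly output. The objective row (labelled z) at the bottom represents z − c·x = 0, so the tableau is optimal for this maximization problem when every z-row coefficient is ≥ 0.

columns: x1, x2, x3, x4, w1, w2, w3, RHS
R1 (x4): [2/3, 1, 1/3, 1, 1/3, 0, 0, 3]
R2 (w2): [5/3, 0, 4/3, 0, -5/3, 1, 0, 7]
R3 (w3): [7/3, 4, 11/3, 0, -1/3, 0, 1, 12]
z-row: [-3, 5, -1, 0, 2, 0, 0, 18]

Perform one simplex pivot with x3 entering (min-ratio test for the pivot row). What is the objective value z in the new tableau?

Ratio test on column x3 — row 1: 3/(1/3) = 9; row 2: 7/(4/3) = 21/4; row 3: 12/(11/3) = 36/11. Minimum is 36/11 at row 3 (w3 leaves); pivot element 11/3.
Pivot on row 3; the z-row RHS becomes 18 − (-1)·(36/11) = 234/11.

234/11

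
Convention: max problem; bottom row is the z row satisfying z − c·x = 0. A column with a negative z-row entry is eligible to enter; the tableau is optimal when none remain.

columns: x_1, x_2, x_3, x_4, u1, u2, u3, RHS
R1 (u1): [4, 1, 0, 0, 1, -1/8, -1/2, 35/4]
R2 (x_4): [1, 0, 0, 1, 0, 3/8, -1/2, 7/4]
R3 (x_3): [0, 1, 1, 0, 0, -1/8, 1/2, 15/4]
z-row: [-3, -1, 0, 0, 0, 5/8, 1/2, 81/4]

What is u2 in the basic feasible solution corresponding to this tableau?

u2 is not in the basis, so in the current basic feasible solution u2 = 0.

0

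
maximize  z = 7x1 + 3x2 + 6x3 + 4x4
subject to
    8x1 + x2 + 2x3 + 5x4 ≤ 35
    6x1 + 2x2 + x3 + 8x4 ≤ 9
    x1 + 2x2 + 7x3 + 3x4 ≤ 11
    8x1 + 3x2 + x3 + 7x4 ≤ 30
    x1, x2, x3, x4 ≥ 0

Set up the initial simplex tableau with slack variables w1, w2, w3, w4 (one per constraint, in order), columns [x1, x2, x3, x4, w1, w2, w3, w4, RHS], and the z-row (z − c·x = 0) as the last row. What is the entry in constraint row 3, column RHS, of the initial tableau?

11

The RHS of constraint 3 is b_3 = 11.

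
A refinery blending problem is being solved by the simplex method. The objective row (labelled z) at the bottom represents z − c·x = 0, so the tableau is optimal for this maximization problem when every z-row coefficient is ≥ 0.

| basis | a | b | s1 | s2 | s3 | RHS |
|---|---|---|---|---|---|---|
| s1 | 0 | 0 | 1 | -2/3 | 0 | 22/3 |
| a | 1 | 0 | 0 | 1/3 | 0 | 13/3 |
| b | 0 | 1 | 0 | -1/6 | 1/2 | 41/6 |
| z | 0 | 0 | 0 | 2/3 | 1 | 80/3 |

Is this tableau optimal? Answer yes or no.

yes

Every z-row coefficient is ≥ 0, so the tableau is optimal.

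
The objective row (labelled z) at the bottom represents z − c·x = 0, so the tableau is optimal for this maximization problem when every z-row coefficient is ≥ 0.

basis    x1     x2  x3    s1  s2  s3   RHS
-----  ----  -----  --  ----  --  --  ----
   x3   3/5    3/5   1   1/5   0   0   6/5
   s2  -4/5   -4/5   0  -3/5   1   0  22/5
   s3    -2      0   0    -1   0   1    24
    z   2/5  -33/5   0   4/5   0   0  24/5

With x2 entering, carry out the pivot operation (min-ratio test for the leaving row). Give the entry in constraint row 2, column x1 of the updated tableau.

0

Ratio test on column x2 — row 1: (6/5)/(3/5) = 2; row 2: entry -4/5 ≤ 0; row 3: entry 0 ≤ 0. Minimum is 2 at row 1 (x3 leaves); pivot element 3/5.
Divide row 1 by 3/5; eliminate column x2 from the other rows.
Row 2 update in column x1: -4/5 − (-4/5)·1 = 0.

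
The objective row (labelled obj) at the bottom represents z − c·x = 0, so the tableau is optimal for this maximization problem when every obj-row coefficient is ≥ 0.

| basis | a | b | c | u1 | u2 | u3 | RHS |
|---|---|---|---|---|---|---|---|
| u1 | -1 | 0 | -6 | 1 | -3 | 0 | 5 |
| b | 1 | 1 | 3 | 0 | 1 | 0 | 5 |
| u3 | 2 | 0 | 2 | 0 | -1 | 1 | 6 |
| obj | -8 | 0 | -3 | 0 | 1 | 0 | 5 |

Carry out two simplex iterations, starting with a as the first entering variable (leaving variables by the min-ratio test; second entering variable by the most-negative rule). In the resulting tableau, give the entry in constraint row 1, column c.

-1/3

Ratio test on column a — row 1: entry -1 ≤ 0; row 2: 5/1 = 5; row 3: 6/2 = 3. Minimum is 3 at row 3 (u3 leaves); pivot element 2.
Divide row 3 by 2; eliminate column a from the other rows.
Second iteration: most negative obj-row entry is -3 in column u2, so u2 enters.
Ratio test on column u2 — row 1: entry -7/2 ≤ 0; row 2: 2/(3/2) = 4/3; row 3: entry -1/2 ≤ 0. Minimum is 4/3 at row 2 (b leaves); pivot element 3/2.
Divide row 2 by 3/2; eliminate column u2 from the other rows.
After both pivots, the entry at constraint row 1, column c is -1/3.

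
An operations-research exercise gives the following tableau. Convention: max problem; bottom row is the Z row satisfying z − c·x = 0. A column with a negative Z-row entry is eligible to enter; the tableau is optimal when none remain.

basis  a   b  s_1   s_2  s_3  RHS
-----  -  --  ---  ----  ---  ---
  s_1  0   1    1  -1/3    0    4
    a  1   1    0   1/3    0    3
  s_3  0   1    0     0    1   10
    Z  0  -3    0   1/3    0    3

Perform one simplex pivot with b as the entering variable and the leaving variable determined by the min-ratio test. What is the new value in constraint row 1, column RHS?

Ratio test on column b — row 1: 4/1 = 4; row 2: 3/1 = 3; row 3: 10/1 = 10. Minimum is 3 at row 2 (a leaves); pivot element 1.
Divide row 2 by 1; eliminate column b from the other rows.
Row 1 update in column RHS: 4 − 1·3 = 1.

1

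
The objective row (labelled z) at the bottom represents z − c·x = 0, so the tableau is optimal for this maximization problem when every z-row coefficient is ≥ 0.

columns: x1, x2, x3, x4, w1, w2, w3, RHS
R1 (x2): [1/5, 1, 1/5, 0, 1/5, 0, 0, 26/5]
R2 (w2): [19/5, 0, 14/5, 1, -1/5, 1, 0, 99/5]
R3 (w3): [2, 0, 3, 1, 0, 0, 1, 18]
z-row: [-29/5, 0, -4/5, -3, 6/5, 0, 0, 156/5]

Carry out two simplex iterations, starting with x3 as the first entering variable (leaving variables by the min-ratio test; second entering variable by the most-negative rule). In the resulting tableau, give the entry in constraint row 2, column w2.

Ratio test on column x3 — row 1: (26/5)/(1/5) = 26; row 2: (99/5)/(14/5) = 99/14; row 3: 18/3 = 6. Minimum is 6 at row 3 (w3 leaves); pivot element 3.
Divide row 3 by 3; eliminate column x3 from the other rows.
Second iteration: most negative z-row entry is -79/15 in column x1, so x1 enters.
Ratio test on column x1 — row 1: 4/(1/15) = 60; row 2: 3/(29/15) = 45/29; row 3: 6/(2/3) = 9. Minimum is 45/29 at row 2 (w2 leaves); pivot element 29/15.
Divide row 2 by 29/15; eliminate column x1 from the other rows.
After both pivots, the entry at constraint row 2, column w2 is 15/29.

15/29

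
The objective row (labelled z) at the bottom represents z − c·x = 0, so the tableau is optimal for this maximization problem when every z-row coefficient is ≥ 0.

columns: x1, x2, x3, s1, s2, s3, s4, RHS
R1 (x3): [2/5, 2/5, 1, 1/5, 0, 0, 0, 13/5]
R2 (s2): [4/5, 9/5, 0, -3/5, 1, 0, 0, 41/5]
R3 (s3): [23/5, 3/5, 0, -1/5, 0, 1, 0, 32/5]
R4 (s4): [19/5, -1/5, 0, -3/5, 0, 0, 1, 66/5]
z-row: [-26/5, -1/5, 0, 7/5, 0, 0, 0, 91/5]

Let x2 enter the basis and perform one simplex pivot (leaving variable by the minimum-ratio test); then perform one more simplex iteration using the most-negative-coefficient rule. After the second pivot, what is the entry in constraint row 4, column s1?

-2/3

Ratio test on column x2 — row 1: (13/5)/(2/5) = 13/2; row 2: (41/5)/(9/5) = 41/9; row 3: (32/5)/(3/5) = 32/3; row 4: entry -1/5 ≤ 0. Minimum is 41/9 at row 2 (s2 leaves); pivot element 9/5.
Divide row 2 by 9/5; eliminate column x2 from the other rows.
Second iteration: most negative z-row entry is -46/9 in column x1, so x1 enters.
Ratio test on column x1 — row 1: (7/9)/(2/9) = 7/2; row 2: (41/9)/(4/9) = 41/4; row 3: (11/3)/(13/3) = 11/13; row 4: (127/9)/(35/9) = 127/35. Minimum is 11/13 at row 3 (s3 leaves); pivot element 13/3.
Divide row 3 by 13/3; eliminate column x1 from the other rows.
After both pivots, the entry at constraint row 4, column s1 is -2/3.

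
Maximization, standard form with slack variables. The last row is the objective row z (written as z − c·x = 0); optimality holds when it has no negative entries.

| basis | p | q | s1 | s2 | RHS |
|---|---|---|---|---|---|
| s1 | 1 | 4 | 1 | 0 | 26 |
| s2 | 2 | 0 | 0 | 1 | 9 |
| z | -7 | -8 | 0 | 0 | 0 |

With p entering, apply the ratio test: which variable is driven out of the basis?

Column p entries and ratios — s1: 26/1 = 26; s2: 9/2 = 9/2.
Smallest ratio is 9/2 in the row of s2, so s2 leaves.

s2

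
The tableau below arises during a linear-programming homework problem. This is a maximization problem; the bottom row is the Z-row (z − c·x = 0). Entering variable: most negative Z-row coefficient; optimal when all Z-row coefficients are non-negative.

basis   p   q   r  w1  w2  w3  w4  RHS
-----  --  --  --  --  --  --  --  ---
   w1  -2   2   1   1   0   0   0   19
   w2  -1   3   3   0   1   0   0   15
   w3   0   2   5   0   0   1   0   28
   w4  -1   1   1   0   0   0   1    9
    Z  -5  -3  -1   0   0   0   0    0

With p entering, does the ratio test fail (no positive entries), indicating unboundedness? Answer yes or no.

yes

Every constraint-row entry in column p is ≤ 0, so increasing p is unbounded.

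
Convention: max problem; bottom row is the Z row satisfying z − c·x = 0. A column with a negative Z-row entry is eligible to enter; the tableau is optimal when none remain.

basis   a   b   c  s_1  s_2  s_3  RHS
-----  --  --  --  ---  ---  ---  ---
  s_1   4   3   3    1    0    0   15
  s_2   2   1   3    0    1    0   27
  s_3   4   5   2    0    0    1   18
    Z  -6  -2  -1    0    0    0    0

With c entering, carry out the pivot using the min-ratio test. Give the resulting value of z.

Ratio test on column c — row 1: 15/3 = 5; row 2: 27/3 = 9; row 3: 18/2 = 9. Minimum is 5 at row 1 (s_1 leaves); pivot element 3.
Pivot on row 1; the Z-row RHS becomes 0 − (-1)·5 = 5.

5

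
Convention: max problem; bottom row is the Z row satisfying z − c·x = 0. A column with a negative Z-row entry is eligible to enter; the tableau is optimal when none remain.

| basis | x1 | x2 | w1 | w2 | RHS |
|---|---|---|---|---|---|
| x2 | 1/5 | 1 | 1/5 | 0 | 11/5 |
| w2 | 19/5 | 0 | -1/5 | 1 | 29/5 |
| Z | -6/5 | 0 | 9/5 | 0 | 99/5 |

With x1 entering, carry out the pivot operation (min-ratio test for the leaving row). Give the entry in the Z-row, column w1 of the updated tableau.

33/19

Ratio test on column x1 — row 1: (11/5)/(1/5) = 11; row 2: (29/5)/(19/5) = 29/19. Minimum is 29/19 at row 2 (w2 leaves); pivot element 19/5.
Divide row 2 by 19/5; eliminate column x1 from the other rows.
Z-row update in column w1: 9/5 − (-6/5)·(-1/19) = 33/19.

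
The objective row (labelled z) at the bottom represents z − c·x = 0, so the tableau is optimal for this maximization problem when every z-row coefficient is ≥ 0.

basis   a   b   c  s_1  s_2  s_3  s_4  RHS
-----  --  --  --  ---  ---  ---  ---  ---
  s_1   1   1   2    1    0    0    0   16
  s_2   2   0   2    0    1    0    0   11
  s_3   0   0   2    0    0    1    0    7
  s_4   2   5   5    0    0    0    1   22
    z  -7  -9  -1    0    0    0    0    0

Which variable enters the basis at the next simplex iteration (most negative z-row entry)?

Negative z-row entries: a: -7, b: -9, c: -1.
The most negative is -9 in column b, so b enters.

b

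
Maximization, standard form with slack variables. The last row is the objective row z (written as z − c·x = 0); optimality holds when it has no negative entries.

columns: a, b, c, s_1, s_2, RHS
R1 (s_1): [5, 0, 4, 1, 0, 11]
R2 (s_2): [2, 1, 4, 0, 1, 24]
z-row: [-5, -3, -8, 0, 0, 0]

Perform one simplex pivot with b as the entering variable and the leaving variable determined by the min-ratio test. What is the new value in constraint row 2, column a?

2

Ratio test on column b — row 1: entry 0 ≤ 0; row 2: 24/1 = 24. Minimum is 24 at row 2 (s_2 leaves); pivot element 1.
Divide row 2 by 1; eliminate column b from the other rows.
In the new row 2, the a entry is the old entry divided by the pivot: 2/1 = 2.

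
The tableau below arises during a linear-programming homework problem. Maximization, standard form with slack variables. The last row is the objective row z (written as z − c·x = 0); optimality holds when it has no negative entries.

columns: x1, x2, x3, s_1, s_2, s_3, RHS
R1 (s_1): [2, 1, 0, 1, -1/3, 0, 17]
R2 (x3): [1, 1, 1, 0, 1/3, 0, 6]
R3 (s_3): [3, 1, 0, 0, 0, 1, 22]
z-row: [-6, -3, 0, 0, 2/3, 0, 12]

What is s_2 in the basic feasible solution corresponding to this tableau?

s_2 is not in the basis, so in the current basic feasible solution s_2 = 0.

0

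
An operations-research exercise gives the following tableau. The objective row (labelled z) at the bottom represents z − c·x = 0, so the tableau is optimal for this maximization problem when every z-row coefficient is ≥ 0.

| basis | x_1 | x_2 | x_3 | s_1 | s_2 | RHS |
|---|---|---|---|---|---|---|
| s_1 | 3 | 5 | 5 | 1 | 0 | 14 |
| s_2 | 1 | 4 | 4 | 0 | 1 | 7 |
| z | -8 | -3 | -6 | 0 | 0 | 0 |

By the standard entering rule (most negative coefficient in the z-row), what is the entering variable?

Negative z-row entries: x_1: -8, x_2: -3, x_3: -6.
The most negative is -8 in column x_1, so x_1 enters.

x_1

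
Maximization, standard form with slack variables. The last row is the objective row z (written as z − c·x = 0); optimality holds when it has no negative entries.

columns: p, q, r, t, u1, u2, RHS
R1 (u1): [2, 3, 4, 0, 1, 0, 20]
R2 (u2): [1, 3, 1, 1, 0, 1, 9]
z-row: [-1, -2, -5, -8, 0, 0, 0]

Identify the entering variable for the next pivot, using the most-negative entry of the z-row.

Negative z-row entries: p: -1, q: -2, r: -5, t: -8.
The most negative is -8 in column t, so t enters.

t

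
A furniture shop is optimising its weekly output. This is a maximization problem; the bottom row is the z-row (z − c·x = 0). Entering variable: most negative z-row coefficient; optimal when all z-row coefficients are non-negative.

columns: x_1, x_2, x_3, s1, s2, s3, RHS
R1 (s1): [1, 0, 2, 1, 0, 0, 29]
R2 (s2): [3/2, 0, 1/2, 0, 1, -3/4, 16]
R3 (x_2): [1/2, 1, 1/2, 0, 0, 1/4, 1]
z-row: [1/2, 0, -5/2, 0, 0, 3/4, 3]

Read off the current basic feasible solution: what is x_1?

0

x_1 is not in the basis, so in the current basic feasible solution x_1 = 0.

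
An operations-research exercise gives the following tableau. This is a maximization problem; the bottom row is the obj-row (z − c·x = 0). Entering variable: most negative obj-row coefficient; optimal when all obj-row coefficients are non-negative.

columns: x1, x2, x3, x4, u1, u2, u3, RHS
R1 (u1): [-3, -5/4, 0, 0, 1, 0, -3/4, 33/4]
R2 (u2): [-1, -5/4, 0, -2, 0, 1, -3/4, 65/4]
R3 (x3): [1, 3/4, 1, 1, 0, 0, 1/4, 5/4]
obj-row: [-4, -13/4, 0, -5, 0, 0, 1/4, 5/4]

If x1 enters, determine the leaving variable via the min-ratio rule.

Column x1 entries and ratios — u1: -3 ≤ 0, skip; u2: -1 ≤ 0, skip; x3: (5/4)/1 = 5/4.
Smallest ratio is 5/4 in the row of x3, so x3 leaves.

x3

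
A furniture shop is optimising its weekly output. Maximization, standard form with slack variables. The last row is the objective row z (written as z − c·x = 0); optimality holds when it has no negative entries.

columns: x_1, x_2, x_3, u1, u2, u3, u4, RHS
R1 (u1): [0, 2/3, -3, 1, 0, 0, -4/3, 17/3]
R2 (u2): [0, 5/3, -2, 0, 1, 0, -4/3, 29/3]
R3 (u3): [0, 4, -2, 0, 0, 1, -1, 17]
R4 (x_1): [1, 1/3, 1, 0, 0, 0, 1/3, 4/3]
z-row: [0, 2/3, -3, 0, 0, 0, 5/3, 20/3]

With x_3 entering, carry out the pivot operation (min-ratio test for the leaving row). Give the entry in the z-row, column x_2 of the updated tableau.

5/3

Ratio test on column x_3 — row 1: entry -3 ≤ 0; row 2: entry -2 ≤ 0; row 3: entry -2 ≤ 0; row 4: (4/3)/1 = 4/3. Minimum is 4/3 at row 4 (x_1 leaves); pivot element 1.
Divide row 4 by 1; eliminate column x_3 from the other rows.
z-row update in column x_2: 2/3 − (-3)·(1/3) = 5/3.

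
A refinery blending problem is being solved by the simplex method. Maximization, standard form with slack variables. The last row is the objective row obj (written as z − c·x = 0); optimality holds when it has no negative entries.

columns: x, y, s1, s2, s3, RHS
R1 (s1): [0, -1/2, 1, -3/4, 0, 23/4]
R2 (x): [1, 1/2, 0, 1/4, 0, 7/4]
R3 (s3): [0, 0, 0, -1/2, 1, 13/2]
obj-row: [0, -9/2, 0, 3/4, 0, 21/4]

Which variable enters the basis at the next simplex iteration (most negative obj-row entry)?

y

Negative obj-row entries: y: -9/2.
The most negative is -9/2 in column y, so y enters.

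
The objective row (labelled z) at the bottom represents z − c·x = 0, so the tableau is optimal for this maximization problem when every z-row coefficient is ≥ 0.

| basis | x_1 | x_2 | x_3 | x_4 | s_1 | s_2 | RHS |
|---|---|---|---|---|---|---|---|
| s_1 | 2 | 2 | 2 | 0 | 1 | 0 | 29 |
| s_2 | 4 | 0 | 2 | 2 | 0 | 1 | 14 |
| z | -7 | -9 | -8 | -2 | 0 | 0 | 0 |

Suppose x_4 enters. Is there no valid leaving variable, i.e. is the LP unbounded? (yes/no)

no

Column x_4 has positive entries in row(s) 2, so the ratio test bounds it — not unbounded.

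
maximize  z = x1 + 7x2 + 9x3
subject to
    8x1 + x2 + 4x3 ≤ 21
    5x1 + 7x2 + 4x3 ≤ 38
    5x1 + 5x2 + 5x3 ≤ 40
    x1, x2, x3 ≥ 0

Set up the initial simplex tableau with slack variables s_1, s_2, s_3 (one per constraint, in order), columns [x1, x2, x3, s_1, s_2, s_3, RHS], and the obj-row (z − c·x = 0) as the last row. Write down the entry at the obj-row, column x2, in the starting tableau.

-7

The obj-row carries the negated objective coefficients: the x2 entry is -7.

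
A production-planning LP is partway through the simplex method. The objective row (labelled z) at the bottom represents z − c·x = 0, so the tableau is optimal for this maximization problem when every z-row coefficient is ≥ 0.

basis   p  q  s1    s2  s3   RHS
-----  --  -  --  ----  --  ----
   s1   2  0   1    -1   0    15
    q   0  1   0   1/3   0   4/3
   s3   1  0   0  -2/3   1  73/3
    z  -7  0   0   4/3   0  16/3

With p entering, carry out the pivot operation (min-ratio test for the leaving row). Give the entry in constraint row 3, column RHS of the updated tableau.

Ratio test on column p — row 1: 15/2 = 15/2; row 2: entry 0 ≤ 0; row 3: (73/3)/1 = 73/3. Minimum is 15/2 at row 1 (s1 leaves); pivot element 2.
Divide row 1 by 2; eliminate column p from the other rows.
Row 3 update in column RHS: 73/3 − 1·(15/2) = 101/6.

101/6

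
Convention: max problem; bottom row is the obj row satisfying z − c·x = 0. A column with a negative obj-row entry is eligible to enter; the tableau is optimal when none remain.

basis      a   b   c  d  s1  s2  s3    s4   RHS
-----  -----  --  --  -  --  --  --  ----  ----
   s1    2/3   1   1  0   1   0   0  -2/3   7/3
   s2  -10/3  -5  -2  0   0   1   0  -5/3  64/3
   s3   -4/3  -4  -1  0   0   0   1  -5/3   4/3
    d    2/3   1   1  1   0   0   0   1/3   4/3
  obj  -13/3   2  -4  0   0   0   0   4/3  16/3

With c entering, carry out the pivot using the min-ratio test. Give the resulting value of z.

32/3

Ratio test on column c — row 1: (7/3)/1 = 7/3; row 2: entry -2 ≤ 0; row 3: entry -1 ≤ 0; row 4: (4/3)/1 = 4/3. Minimum is 4/3 at row 4 (d leaves); pivot element 1.
Pivot on row 4; the obj-row RHS becomes 16/3 − (-4)·(4/3) = 32/3.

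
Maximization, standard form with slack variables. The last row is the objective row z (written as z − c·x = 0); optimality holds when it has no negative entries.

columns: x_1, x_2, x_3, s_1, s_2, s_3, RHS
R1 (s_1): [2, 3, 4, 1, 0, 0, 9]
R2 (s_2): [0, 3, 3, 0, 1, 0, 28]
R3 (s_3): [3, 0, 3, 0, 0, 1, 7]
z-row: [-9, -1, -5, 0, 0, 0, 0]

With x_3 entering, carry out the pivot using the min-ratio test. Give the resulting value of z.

Ratio test on column x_3 — row 1: 9/4 = 9/4; row 2: 28/3 = 28/3; row 3: 7/3 = 7/3. Minimum is 9/4 at row 1 (s_1 leaves); pivot element 4.
Pivot on row 1; the z-row RHS becomes 0 − (-5)·(9/4) = 45/4.

45/4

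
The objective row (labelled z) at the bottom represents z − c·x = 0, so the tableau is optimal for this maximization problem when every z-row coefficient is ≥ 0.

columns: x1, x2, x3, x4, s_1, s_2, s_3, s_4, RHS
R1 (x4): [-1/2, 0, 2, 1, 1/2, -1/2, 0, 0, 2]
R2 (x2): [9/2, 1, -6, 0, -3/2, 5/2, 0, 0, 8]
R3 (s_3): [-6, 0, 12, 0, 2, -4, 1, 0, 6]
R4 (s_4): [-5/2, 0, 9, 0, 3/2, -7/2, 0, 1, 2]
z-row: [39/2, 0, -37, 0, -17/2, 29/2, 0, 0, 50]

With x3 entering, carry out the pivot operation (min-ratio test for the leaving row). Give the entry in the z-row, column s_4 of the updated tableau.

37/9

Ratio test on column x3 — row 1: 2/2 = 1; row 2: entry -6 ≤ 0; row 3: 6/12 = 1/2; row 4: 2/9 = 2/9. Minimum is 2/9 at row 4 (s_4 leaves); pivot element 9.
Divide row 4 by 9; eliminate column x3 from the other rows.
z-row update in column s_4: 0 − (-37)·(1/9) = 37/9.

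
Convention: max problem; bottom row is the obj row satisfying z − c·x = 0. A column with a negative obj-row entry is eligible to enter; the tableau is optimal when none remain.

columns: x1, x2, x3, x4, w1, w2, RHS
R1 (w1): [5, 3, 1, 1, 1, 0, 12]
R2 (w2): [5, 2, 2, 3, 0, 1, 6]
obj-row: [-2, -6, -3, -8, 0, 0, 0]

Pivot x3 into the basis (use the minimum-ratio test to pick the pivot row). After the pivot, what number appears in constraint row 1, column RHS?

9

Ratio test on column x3 — row 1: 12/1 = 12; row 2: 6/2 = 3. Minimum is 3 at row 2 (w2 leaves); pivot element 2.
Divide row 2 by 2; eliminate column x3 from the other rows.
Row 1 update in column RHS: 12 − 1·3 = 9.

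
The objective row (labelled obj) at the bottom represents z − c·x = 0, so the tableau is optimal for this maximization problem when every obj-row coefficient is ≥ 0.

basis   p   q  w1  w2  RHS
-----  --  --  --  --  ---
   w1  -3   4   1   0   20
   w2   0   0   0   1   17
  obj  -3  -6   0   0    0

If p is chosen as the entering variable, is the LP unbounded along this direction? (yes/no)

Every constraint-row entry in column p is ≤ 0, so increasing p is unbounded.

yes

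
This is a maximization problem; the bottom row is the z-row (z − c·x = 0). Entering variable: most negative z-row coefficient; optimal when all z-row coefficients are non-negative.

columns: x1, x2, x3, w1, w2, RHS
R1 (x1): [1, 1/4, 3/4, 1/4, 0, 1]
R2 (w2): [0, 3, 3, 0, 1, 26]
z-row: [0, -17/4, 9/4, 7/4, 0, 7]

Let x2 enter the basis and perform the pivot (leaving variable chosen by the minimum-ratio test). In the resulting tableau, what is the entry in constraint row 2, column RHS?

14

Ratio test on column x2 — row 1: 1/(1/4) = 4; row 2: 26/3 = 26/3. Minimum is 4 at row 1 (x1 leaves); pivot element 1/4.
Divide row 1 by 1/4; eliminate column x2 from the other rows.
Row 2 update in column RHS: 26 − 3·4 = 14.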